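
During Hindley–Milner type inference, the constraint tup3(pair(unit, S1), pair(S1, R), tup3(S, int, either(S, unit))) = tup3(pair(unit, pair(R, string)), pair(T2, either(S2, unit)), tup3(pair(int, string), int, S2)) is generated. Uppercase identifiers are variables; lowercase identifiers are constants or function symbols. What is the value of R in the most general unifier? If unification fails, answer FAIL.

either(either(pair(int, string), unit), unit)

Decompose tup3/3: pair(unit, S1) = pair(unit, pair(R, string)),  pair(S1, R) = pair(T2, either(S2, unit)),  tup3(S, int, either(S, unit)) = tup3(pair(int, string), int, S2).
Decompose pair/2: unit = unit,  S1 = pair(R, string).
Delete trivial equation unit = unit.
Bind S1 := pair(R, string); substituting into the one remaining equation that mentions S1 gives: pair(pair(R, string), R) = pair(T2, either(S2, unit)).
Decompose pair/2: pair(R, string) = T2,  R = either(S2, unit).
Bind T2 := pair(R, string); no other remaining equation mentions T2.
Bind R := either(S2, unit); no other remaining equation mentions R. Substituting into the earlier bindings gives S1 := pair(either(S2, unit), string), T2 := pair(either(S2, unit), string).
Decompose tup3/3: S = pair(int, string),  int = int,  either(S, unit) = S2.
Bind S := pair(int, string); substituting into the one remaining equation that mentions S gives: either(pair(int, string), unit) = S2.
Delete trivial equation int = int.
Bind S2 := either(pair(int, string), unit). Substituting into the earlier bindings gives S1 := pair(either(either(pair(int, string), unit), unit), string), T2 := pair(either(either(pair(int, string), unit), unit), string), R := either(either(pair(int, string), unit), unit).
MGU = { S1 -> pair(either(either(pair(int, string), unit), unit), string), T2 -> pair(either(either(pair(int, string), unit), unit), string), R -> either(either(pair(int, string), unit), unit), S -> pair(int, string), S2 -> either(pair(int, string), unit) }, so R -> either(either(pair(int, string), unit), unit).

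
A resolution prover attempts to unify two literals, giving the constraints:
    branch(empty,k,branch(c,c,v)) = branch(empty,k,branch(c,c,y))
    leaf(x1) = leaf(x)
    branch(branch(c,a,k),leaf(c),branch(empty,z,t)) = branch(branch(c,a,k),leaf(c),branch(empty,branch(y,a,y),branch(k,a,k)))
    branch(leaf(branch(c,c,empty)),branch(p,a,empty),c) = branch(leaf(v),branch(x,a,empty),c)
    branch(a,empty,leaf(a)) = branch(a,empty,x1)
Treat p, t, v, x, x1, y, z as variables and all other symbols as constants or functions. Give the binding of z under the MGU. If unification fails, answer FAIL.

branch(branch(c,c,empty),a,branch(c,c,empty))

Decompose branch/3: empty = empty,  k = k,  branch(c,c,v) = branch(c,c,y).
Delete trivial equation empty = empty.
Delete trivial equation k = k.
Decompose branch/3: c = c,  c = c,  v = y.
Delete trivial equation c = c.
Delete trivial equation c = c.
Bind v := y; substituting into the one remaining equation that mentions v gives: branch(leaf(branch(c,c,empty)),branch(p,a,empty),c) = branch(leaf(y),branch(x,a,empty),c).
Decompose leaf/1: x1 = x.
Bind x1 := x; substituting into the one remaining equation that mentions x1 gives: branch(a,empty,leaf(a)) = branch(a,empty,x).
Decompose branch/3: branch(c,a,k) = branch(c,a,k),  leaf(c) = leaf(c),  branch(empty,z,t) = branch(empty,branch(y,a,y),branch(k,a,k)).
Delete trivial equation branch(c,a,k) = branch(c,a,k).
Delete trivial equation leaf(c) = leaf(c).
Decompose branch/3: empty = empty,  z = branch(y,a,y),  t = branch(k,a,k).
Delete trivial equation empty = empty.
Bind z := branch(y,a,y); no other remaining equation mentions z.
Bind t := branch(k,a,k); no other remaining equation mentions t.
Decompose branch/3: leaf(branch(c,c,empty)) = leaf(y),  branch(p,a,empty) = branch(x,a,empty),  c = c.
Decompose leaf/1: branch(c,c,empty) = y.
Bind y := branch(c,c,empty); no other remaining equation mentions y. Substituting into the earlier bindings gives v := branch(c,c,empty), z := branch(branch(c,c,empty),a,branch(c,c,empty)).
Decompose branch/3: p = x,  a = a,  empty = empty.
Bind p := x; no other remaining equation mentions p.
Delete trivial equation a = a.
Delete trivial equation empty = empty.
Delete trivial equation c = c.
Decompose branch/3: a = a,  empty = empty,  leaf(a) = x.
Delete trivial equation a = a.
Delete trivial equation empty = empty.
Bind x := leaf(a). Substituting into the earlier bindings gives x1 := leaf(a), p := leaf(a).
MGU = { v -> branch(c,c,empty), x1 -> leaf(a), z -> branch(branch(c,c,empty),a,branch(c,c,empty)), t -> branch(k,a,k), y -> branch(c,c,empty), p -> leaf(a), x -> leaf(a) }, so z -> branch(branch(c,c,empty),a,branch(c,c,empty)).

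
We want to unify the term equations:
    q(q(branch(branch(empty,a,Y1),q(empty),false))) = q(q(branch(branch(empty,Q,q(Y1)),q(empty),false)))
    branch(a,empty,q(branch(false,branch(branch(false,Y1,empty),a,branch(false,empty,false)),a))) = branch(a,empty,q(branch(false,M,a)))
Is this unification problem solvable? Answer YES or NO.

Decompose q/1: q(branch(branch(empty,a,Y1),q(empty),false)) = q(branch(branch(empty,Q,q(Y1)),q(empty),false)).
Decompose q/1: branch(branch(empty,a,Y1),q(empty),false) = branch(branch(empty,Q,q(Y1)),q(empty),false).
Decompose branch/3: branch(empty,a,Y1) = branch(empty,Q,q(Y1)),  q(empty) = q(empty),  false = false.
Decompose branch/3: empty = empty,  a = Q,  Y1 = q(Y1).
Delete trivial equation empty = empty.
Bind Q := a; no other remaining equation mentions Q.
Occurs check fails: Y1 occurs in q(Y1); the equation Y1 = q(Y1) has no finite solution.

NO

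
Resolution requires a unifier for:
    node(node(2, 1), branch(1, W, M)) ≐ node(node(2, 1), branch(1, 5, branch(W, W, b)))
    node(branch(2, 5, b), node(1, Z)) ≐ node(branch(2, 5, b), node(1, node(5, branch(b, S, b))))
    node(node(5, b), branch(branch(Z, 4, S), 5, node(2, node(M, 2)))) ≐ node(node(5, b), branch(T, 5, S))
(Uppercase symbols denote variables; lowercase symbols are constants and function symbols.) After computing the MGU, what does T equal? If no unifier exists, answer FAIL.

Decompose node/2: node(2, 1) ≐ node(2, 1),  branch(1, W, M) ≐ branch(1, 5, branch(W, W, b)).
Delete trivial equation node(2, 1) ≐ node(2, 1).
Decompose branch/3: 1 ≐ 1,  W ≐ 5,  M ≐ branch(W, W, b).
Delete trivial equation 1 ≐ 1.
Bind W := 5; substituting into the one remaining equation that mentions W gives: M ≐ branch(5, 5, b).
Bind M := branch(5, 5, b); substituting into the one remaining equation that mentions M gives: node(node(5, b), branch(branch(Z, 4, S), 5, node(2, node(branch(5, 5, b), 2)))) ≐ node(node(5, b), branch(T, 5, S)).
Decompose node/2: branch(2, 5, b) ≐ branch(2, 5, b),  node(1, Z) ≐ node(1, node(5, branch(b, S, b))).
Delete trivial equation branch(2, 5, b) ≐ branch(2, 5, b).
Decompose node/2: 1 ≐ 1,  Z ≐ node(5, branch(b, S, b)).
Delete trivial equation 1 ≐ 1.
Bind Z := node(5, branch(b, S, b)); substituting into the remaining equation gives: node(node(5, b), branch(branch(node(5, branch(b, S, b)), 4, S), 5, node(2, node(branch(5, 5, b), 2)))) ≐ node(node(5, b), branch(T, 5, S)).
Decompose node/2: node(5, b) ≐ node(5, b),  branch(branch(node(5, branch(b, S, b)), 4, S), 5, node(2, node(branch(5, 5, b), 2))) ≐ branch(T, 5, S).
Delete trivial equation node(5, b) ≐ node(5, b).
Decompose branch/3: branch(node(5, branch(b, S, b)), 4, S) ≐ T,  5 ≐ 5,  node(2, node(branch(5, 5, b), 2)) ≐ S.
Bind T := branch(node(5, branch(b, S, b)), 4, S); no other remaining equation mentions T.
Delete trivial equation 5 ≐ 5.
Bind S := node(2, node(branch(5, 5, b), 2)). Substituting into the earlier bindings gives Z := node(5, branch(b, node(2, node(branch(5, 5, b), 2)), b)), T := branch(node(5, branch(b, node(2, node(branch(5, 5, b), 2)), b)), 4, node(2, node(branch(5, 5, b), 2))).
MGU = { W -> 5, M -> branch(5, 5, b), Z -> node(5, branch(b, node(2, node(branch(5, 5, b), 2)), b)), T -> branch(node(5, branch(b, node(2, node(branch(5, 5, b), 2)), b)), 4, node(2, node(branch(5, 5, b), 2))), S -> node(2, node(branch(5, 5, b), 2)) }, so T -> branch(node(5, branch(b, node(2, node(branch(5, 5, b), 2)), b)), 4, node(2, node(branch(5, 5, b), 2))).

branch(node(5, branch(b, node(2, node(branch(5, 5, b), 2)), b)), 4, node(2, node(branch(5, 5, b), 2)))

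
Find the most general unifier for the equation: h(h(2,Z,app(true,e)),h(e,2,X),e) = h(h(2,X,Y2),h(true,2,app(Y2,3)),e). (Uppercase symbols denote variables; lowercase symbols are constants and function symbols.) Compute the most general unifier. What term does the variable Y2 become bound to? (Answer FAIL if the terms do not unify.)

FAIL

Decompose h/3: h(2,Z,app(true,e)) = h(2,X,Y2),  h(e,2,X) = h(true,2,app(Y2,3)),  e = e.
Decompose h/3: 2 = 2,  Z = X,  app(true,e) = Y2.
Delete trivial equation 2 = 2.
Bind Z := X; no other remaining equation mentions Z.
Bind Y2 := app(true,e); substituting into the one remaining equation that mentions Y2 gives: h(e,2,X) = h(true,2,app(app(true,e),3)).
Decompose h/3: e = true,  2 = 2,  X = app(app(true,e),3).
Clash: constants e and true differ; no unifier exists.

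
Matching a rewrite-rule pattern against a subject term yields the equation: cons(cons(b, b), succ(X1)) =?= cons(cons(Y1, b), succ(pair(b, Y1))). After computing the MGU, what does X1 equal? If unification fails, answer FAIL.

pair(b, b)

Decompose cons/2: cons(b, b) =?= cons(Y1, b),  succ(X1) =?= succ(pair(b, Y1)).
Decompose cons/2: b =?= Y1,  b =?= b.
Bind Y1 := b; substituting into the one remaining equation that mentions Y1 gives: succ(X1) =?= succ(pair(b, b)).
Delete trivial equation b =?= b.
Decompose succ/1: X1 =?= pair(b, b).
Bind X1 := pair(b, b).
MGU = { Y1 ↦ b, X1 ↦ pair(b, b) }, so X1 ↦ pair(b, b).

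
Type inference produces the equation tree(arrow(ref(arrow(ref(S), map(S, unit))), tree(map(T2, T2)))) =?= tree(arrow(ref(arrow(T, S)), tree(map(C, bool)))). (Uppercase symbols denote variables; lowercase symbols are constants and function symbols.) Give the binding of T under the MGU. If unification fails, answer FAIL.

Decompose tree/1: arrow(ref(arrow(ref(S), map(S, unit))), tree(map(T2, T2))) =?= arrow(ref(arrow(T, S)), tree(map(C, bool))).
Decompose arrow/2: ref(arrow(ref(S), map(S, unit))) =?= ref(arrow(T, S)),  tree(map(T2, T2)) =?= tree(map(C, bool)).
Decompose ref/1: arrow(ref(S), map(S, unit)) =?= arrow(T, S).
Decompose arrow/2: ref(S) =?= T,  map(S, unit) =?= S.
Bind T := ref(S); no other remaining equation mentions T.
Occurs check fails: S occurs in map(S, unit); the equation S =?= map(S, unit) has no finite solution.

FAIL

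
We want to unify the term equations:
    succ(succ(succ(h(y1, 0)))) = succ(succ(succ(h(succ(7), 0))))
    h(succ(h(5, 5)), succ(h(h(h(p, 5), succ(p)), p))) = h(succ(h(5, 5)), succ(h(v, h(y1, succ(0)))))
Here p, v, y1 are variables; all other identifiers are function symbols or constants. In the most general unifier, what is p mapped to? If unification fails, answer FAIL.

h(succ(7), succ(0))

Decompose succ/1: succ(succ(h(y1, 0))) = succ(succ(h(succ(7), 0))).
Decompose succ/1: succ(h(y1, 0)) = succ(h(succ(7), 0)).
Decompose succ/1: h(y1, 0) = h(succ(7), 0).
Decompose h/2: y1 = succ(7),  0 = 0.
Bind y1 := succ(7); substituting into the one remaining equation that mentions y1 gives: h(succ(h(5, 5)), succ(h(h(h(p, 5), succ(p)), p))) = h(succ(h(5, 5)), succ(h(v, h(succ(7), succ(0))))).
Delete trivial equation 0 = 0.
Decompose h/2: succ(h(5, 5)) = succ(h(5, 5)),  succ(h(h(h(p, 5), succ(p)), p)) = succ(h(v, h(succ(7), succ(0)))).
Delete trivial equation succ(h(5, 5)) = succ(h(5, 5)).
Decompose succ/1: h(h(h(p, 5), succ(p)), p) = h(v, h(succ(7), succ(0))).
Decompose h/2: h(h(p, 5), succ(p)) = v,  p = h(succ(7), succ(0)).
Bind v := h(h(p, 5), succ(p)); no other remaining equation mentions v.
Bind p := h(succ(7), succ(0)). Substituting into the earlier binding gives v := h(h(h(succ(7), succ(0)), 5), succ(h(succ(7), succ(0)))).
MGU = { y1 := succ(7), v := h(h(h(succ(7), succ(0)), 5), succ(h(succ(7), succ(0)))), p := h(succ(7), succ(0)) }, so p := h(succ(7), succ(0)).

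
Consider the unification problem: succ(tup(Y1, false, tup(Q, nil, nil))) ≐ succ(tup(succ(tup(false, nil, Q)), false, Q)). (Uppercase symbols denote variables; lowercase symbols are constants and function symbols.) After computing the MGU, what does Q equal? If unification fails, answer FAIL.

Decompose succ/1: tup(Y1, false, tup(Q, nil, nil)) ≐ tup(succ(tup(false, nil, Q)), false, Q).
Decompose tup/3: Y1 ≐ succ(tup(false, nil, Q)),  false ≐ false,  tup(Q, nil, nil) ≐ Q.
Bind Y1 := succ(tup(false, nil, Q)); no other remaining equation mentions Y1.
Delete trivial equation false ≐ false.
Occurs check fails: Q occurs in tup(Q, nil, nil); the equation Q ≐ tup(Q, nil, nil) has no finite solution.

FAIL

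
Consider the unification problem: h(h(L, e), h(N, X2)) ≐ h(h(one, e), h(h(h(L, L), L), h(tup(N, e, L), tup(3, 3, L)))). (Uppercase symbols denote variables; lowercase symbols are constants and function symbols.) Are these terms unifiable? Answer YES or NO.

YES

Decompose h/2: h(L, e) ≐ h(one, e),  h(N, X2) ≐ h(h(h(L, L), L), h(tup(N, e, L), tup(3, 3, L))).
Decompose h/2: L ≐ one,  e ≐ e.
Bind L := one; substituting into the one remaining equation that mentions L gives: h(N, X2) ≐ h(h(h(one, one), one), h(tup(N, e, one), tup(3, 3, one))).
Delete trivial equation e ≐ e.
Decompose h/2: N ≐ h(h(one, one), one),  X2 ≐ h(tup(N, e, one), tup(3, 3, one)).
Bind N := h(h(one, one), one); substituting into the remaining equation gives: X2 ≐ h(tup(h(h(one, one), one), e, one), tup(3, 3, one)).
Bind X2 := h(tup(h(h(one, one), one), e, one), tup(3, 3, one)).
No equations remain and no clash or occurs-check failure arose, so a unifier exists.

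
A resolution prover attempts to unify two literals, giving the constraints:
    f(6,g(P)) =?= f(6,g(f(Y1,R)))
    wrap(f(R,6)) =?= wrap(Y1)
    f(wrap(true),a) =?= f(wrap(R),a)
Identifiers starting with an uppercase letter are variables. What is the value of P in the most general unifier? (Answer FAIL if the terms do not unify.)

f(f(true,6),true)

Decompose f/2: 6 =?= 6,  g(P) =?= g(f(Y1,R)).
Delete trivial equation 6 =?= 6.
Decompose g/1: P =?= f(Y1,R).
Bind P := f(Y1,R); no other remaining equation mentions P.
Decompose wrap/1: f(R,6) =?= Y1.
Bind Y1 := f(R,6); no other remaining equation mentions Y1. Substituting into the earlier binding gives P := f(f(R,6),R).
Decompose f/2: wrap(true) =?= wrap(R),  a =?= a.
Decompose wrap/1: true =?= R.
Bind R := true; no other remaining equation mentions R. Substituting into the earlier bindings gives P := f(f(true,6),true), Y1 := f(true,6).
Delete trivial equation a =?= a.
MGU = { P := f(f(true,6),true), Y1 := f(true,6), R := true }, so P := f(f(true,6),true).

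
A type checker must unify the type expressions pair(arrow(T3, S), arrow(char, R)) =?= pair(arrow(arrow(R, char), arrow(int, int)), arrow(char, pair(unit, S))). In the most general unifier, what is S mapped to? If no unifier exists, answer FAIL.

Decompose pair/2: arrow(T3, S) =?= arrow(arrow(R, char), arrow(int, int)),  arrow(char, R) =?= arrow(char, pair(unit, S)).
Decompose arrow/2: T3 =?= arrow(R, char),  S =?= arrow(int, int).
Bind T3 := arrow(R, char); no other remaining equation mentions T3.
Bind S := arrow(int, int); substituting into the remaining equation gives: arrow(char, R) =?= arrow(char, pair(unit, arrow(int, int))).
Decompose arrow/2: char =?= char,  R =?= pair(unit, arrow(int, int)).
Delete trivial equation char =?= char.
Bind R := pair(unit, arrow(int, int)). Substituting into the earlier binding gives T3 := arrow(pair(unit, arrow(int, int)), char).
MGU = { T3 := arrow(pair(unit, arrow(int, int)), char), S := arrow(int, int), R := pair(unit, arrow(int, int)) }, so S := arrow(int, int).

arrow(int, int)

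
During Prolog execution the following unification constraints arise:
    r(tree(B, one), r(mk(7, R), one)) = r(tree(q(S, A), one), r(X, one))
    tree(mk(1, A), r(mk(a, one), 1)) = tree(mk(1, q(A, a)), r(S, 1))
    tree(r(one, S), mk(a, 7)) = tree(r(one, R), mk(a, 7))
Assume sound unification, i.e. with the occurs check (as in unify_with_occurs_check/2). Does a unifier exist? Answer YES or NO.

Decompose r/2: tree(B, one) = tree(q(S, A), one),  r(mk(7, R), one) = r(X, one).
Decompose tree/2: B = q(S, A),  one = one.
Bind B := q(S, A); no other remaining equation mentions B.
Delete trivial equation one = one.
Decompose r/2: mk(7, R) = X,  one = one.
Bind X := mk(7, R); no other remaining equation mentions X.
Delete trivial equation one = one.
Decompose tree/2: mk(1, A) = mk(1, q(A, a)),  r(mk(a, one), 1) = r(S, 1).
Decompose mk/2: 1 = 1,  A = q(A, a).
Delete trivial equation 1 = 1.
Occurs check fails: A occurs in q(A, a); the equation A = q(A, a) has no finite solution.

NO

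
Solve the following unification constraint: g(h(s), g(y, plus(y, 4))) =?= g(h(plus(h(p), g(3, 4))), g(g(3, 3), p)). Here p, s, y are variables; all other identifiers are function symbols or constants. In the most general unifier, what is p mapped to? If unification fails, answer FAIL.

plus(g(3, 3), 4)

Decompose g/2: h(s) =?= h(plus(h(p), g(3, 4))),  g(y, plus(y, 4)) =?= g(g(3, 3), p).
Decompose h/1: s =?= plus(h(p), g(3, 4)).
Bind s := plus(h(p), g(3, 4)); no other remaining equation mentions s.
Decompose g/2: y =?= g(3, 3),  plus(y, 4) =?= p.
Bind y := g(3, 3); substituting into the remaining equation gives: plus(g(3, 3), 4) =?= p.
Bind p := plus(g(3, 3), 4). Substituting into the earlier binding gives s := plus(h(plus(g(3, 3), 4)), g(3, 4)).
MGU = { s ↦ plus(h(plus(g(3, 3), 4)), g(3, 4)), y ↦ g(3, 3), p ↦ plus(g(3, 3), 4) }, so p ↦ plus(g(3, 3), 4).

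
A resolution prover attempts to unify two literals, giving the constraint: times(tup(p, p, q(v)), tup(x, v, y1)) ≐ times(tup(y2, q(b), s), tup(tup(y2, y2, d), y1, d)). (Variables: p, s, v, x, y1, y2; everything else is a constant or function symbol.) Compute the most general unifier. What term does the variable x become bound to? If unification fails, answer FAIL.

tup(q(b), q(b), d)

Decompose times/2: tup(p, p, q(v)) ≐ tup(y2, q(b), s),  tup(x, v, y1) ≐ tup(tup(y2, y2, d), y1, d).
Decompose tup/3: p ≐ y2,  p ≐ q(b),  q(v) ≐ s.
Bind p := y2; substituting into the one remaining equation that mentions p gives: y2 ≐ q(b).
Bind y2 := q(b); substituting into the one remaining equation that mentions y2 gives: tup(x, v, y1) ≐ tup(tup(q(b), q(b), d), y1, d). Substituting into the earlier binding gives p := q(b).
Bind s := q(v); no other remaining equation mentions s.
Decompose tup/3: x ≐ tup(q(b), q(b), d),  v ≐ y1,  y1 ≐ d.
Bind x := tup(q(b), q(b), d); no other remaining equation mentions x.
Bind v := y1; no other remaining equation mentions v. Substituting into the earlier binding gives s := q(y1).
Bind y1 := d. Substituting into the earlier bindings gives s := q(d), v := d.
MGU = { p -> q(b), y2 -> q(b), s -> q(d), x -> tup(q(b), q(b), d), v -> d, y1 -> d }, so x -> tup(q(b), q(b), d).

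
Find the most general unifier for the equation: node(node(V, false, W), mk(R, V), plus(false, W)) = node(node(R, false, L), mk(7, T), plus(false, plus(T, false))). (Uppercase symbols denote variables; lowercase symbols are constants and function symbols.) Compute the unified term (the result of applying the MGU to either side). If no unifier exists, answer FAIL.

Decompose node/3: node(V, false, W) = node(R, false, L),  mk(R, V) = mk(7, T),  plus(false, W) = plus(false, plus(T, false)).
Decompose node/3: V = R,  false = false,  W = L.
Bind V := R; substituting into the one remaining equation that mentions V gives: mk(R, R) = mk(7, T).
Delete trivial equation false = false.
Bind W := L; substituting into the one remaining equation that mentions W gives: plus(false, L) = plus(false, plus(T, false)).
Decompose mk/2: R = 7,  R = T.
Bind R := 7; substituting into the one remaining equation that mentions R gives: 7 = T. Substituting into the earlier binding gives V := 7.
Bind T := 7; substituting into the remaining equation gives: plus(false, L) = plus(false, plus(7, false)).
Decompose plus/2: false = false,  L = plus(7, false).
Delete trivial equation false = false.
Bind L := plus(7, false). Substituting into the earlier binding gives W := plus(7, false).
Applying the MGU to either side gives node(node(7, false, plus(7, false)), mk(7, 7), plus(false, plus(7, false))).

node(node(7, false, plus(7, false)), mk(7, 7), plus(false, plus(7, false)))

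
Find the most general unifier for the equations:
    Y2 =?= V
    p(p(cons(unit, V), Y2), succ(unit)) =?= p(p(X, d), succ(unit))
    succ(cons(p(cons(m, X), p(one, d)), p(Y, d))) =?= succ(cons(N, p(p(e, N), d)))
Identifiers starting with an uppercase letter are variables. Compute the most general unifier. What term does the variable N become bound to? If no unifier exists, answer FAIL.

p(cons(m, cons(unit, d)), p(one, d))

Bind Y2 := V; substituting into the one remaining equation that mentions Y2 gives: p(p(cons(unit, V), V), succ(unit)) =?= p(p(X, d), succ(unit)).
Decompose p/2: p(cons(unit, V), V) =?= p(X, d),  succ(unit) =?= succ(unit).
Decompose p/2: cons(unit, V) =?= X,  V =?= d.
Bind X := cons(unit, V); substituting into the one remaining equation that mentions X gives: succ(cons(p(cons(m, cons(unit, V)), p(one, d)), p(Y, d))) =?= succ(cons(N, p(p(e, N), d))).
Bind V := d; substituting into the one remaining equation that mentions V gives: succ(cons(p(cons(m, cons(unit, d)), p(one, d)), p(Y, d))) =?= succ(cons(N, p(p(e, N), d))). Substituting into the earlier bindings gives Y2 := d, X := cons(unit, d).
Delete trivial equation succ(unit) =?= succ(unit).
Decompose succ/1: cons(p(cons(m, cons(unit, d)), p(one, d)), p(Y, d)) =?= cons(N, p(p(e, N), d)).
Decompose cons/2: p(cons(m, cons(unit, d)), p(one, d)) =?= N,  p(Y, d) =?= p(p(e, N), d).
Bind N := p(cons(m, cons(unit, d)), p(one, d)); substituting into the remaining equation gives: p(Y, d) =?= p(p(e, p(cons(m, cons(unit, d)), p(one, d))), d).
Decompose p/2: Y =?= p(e, p(cons(m, cons(unit, d)), p(one, d))),  d =?= d.
Bind Y := p(e, p(cons(m, cons(unit, d)), p(one, d))); no other remaining equation mentions Y.
Delete trivial equation d =?= d.
MGU = { Y2 := d, X := cons(unit, d), V := d, N := p(cons(m, cons(unit, d)), p(one, d)), Y := p(e, p(cons(m, cons(unit, d)), p(one, d))) }, so N := p(cons(m, cons(unit, d)), p(one, d)).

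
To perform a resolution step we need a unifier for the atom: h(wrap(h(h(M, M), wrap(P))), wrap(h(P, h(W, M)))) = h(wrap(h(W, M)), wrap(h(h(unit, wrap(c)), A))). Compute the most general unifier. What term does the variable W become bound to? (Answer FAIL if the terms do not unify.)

h(wrap(h(unit, wrap(c))), wrap(h(unit, wrap(c))))

Decompose h/2: wrap(h(h(M, M), wrap(P))) = wrap(h(W, M)),  wrap(h(P, h(W, M))) = wrap(h(h(unit, wrap(c)), A)).
Decompose wrap/1: h(h(M, M), wrap(P)) = h(W, M).
Decompose h/2: h(M, M) = W,  wrap(P) = M.
Bind W := h(M, M); substituting into the one remaining equation that mentions W gives: wrap(h(P, h(h(M, M), M))) = wrap(h(h(unit, wrap(c)), A)).
Bind M := wrap(P); substituting into the remaining equation gives: wrap(h(P, h(h(wrap(P), wrap(P)), wrap(P)))) = wrap(h(h(unit, wrap(c)), A)). Substituting into the earlier binding gives W := h(wrap(P), wrap(P)).
Decompose wrap/1: h(P, h(h(wrap(P), wrap(P)), wrap(P))) = h(h(unit, wrap(c)), A).
Decompose h/2: P = h(unit, wrap(c)),  h(h(wrap(P), wrap(P)), wrap(P)) = A.
Bind P := h(unit, wrap(c)); substituting into the remaining equation gives: h(h(wrap(h(unit, wrap(c))), wrap(h(unit, wrap(c)))), wrap(h(unit, wrap(c)))) = A. Substituting into the earlier bindings gives W := h(wrap(h(unit, wrap(c))), wrap(h(unit, wrap(c)))), M := wrap(h(unit, wrap(c))).
Bind A := h(h(wrap(h(unit, wrap(c))), wrap(h(unit, wrap(c)))), wrap(h(unit, wrap(c)))).
MGU = { W ↦ h(wrap(h(unit, wrap(c))), wrap(h(unit, wrap(c)))), M ↦ wrap(h(unit, wrap(c))), P ↦ h(unit, wrap(c)), A ↦ h(h(wrap(h(unit, wrap(c))), wrap(h(unit, wrap(c)))), wrap(h(unit, wrap(c)))) }, so W ↦ h(wrap(h(unit, wrap(c))), wrap(h(unit, wrap(c)))).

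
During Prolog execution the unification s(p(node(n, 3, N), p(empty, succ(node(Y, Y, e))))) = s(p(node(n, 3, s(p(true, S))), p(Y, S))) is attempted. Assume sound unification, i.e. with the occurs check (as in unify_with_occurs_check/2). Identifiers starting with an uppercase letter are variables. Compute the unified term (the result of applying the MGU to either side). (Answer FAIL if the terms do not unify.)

Decompose s/1: p(node(n, 3, N), p(empty, succ(node(Y, Y, e)))) = p(node(n, 3, s(p(true, S))), p(Y, S)).
Decompose p/2: node(n, 3, N) = node(n, 3, s(p(true, S))),  p(empty, succ(node(Y, Y, e))) = p(Y, S).
Decompose node/3: n = n,  3 = 3,  N = s(p(true, S)).
Delete trivial equation n = n.
Delete trivial equation 3 = 3.
Bind N := s(p(true, S)); no other remaining equation mentions N.
Decompose p/2: empty = Y,  succ(node(Y, Y, e)) = S.
Bind Y := empty; substituting into the remaining equation gives: succ(node(empty, empty, e)) = S.
Bind S := succ(node(empty, empty, e)). Substituting into the earlier binding gives N := s(p(true, succ(node(empty, empty, e)))).
Applying the MGU to either side gives s(p(node(n, 3, s(p(true, succ(node(empty, empty, e))))), p(empty, succ(node(empty, empty, e))))).

s(p(node(n, 3, s(p(true, succ(node(empty, empty, e))))), p(empty, succ(node(empty, empty, e)))))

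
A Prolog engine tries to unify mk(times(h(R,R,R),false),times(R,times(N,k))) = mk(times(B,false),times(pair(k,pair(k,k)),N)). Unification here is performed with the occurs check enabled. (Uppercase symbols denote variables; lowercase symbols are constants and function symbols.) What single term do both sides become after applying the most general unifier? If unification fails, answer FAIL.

Decompose mk/2: times(h(R,R,R),false) = times(B,false),  times(R,times(N,k)) = times(pair(k,pair(k,k)),N).
Decompose times/2: h(R,R,R) = B,  false = false.
Bind B := h(R,R,R); no other remaining equation mentions B.
Delete trivial equation false = false.
Decompose times/2: R = pair(k,pair(k,k)),  times(N,k) = N.
Bind R := pair(k,pair(k,k)); no other remaining equation mentions R. Substituting into the earlier binding gives B := h(pair(k,pair(k,k)),pair(k,pair(k,k)),pair(k,pair(k,k))).
Occurs check fails: N occurs in times(N,k); the equation N = times(N,k) has no finite solution.

FAIL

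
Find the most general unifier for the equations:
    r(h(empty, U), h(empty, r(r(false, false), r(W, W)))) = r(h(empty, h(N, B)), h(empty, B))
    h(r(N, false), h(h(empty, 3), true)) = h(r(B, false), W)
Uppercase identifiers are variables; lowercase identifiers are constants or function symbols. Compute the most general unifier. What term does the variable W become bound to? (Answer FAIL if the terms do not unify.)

h(h(empty, 3), true)

Decompose r/2: h(empty, U) = h(empty, h(N, B)),  h(empty, r(r(false, false), r(W, W))) = h(empty, B).
Decompose h/2: empty = empty,  U = h(N, B).
Delete trivial equation empty = empty.
Bind U := h(N, B); no other remaining equation mentions U.
Decompose h/2: empty = empty,  r(r(false, false), r(W, W)) = B.
Delete trivial equation empty = empty.
Bind B := r(r(false, false), r(W, W)); substituting into the remaining equation gives: h(r(N, false), h(h(empty, 3), true)) = h(r(r(r(false, false), r(W, W)), false), W). Substituting into the earlier binding gives U := h(N, r(r(false, false), r(W, W))).
Decompose h/2: r(N, false) = r(r(r(false, false), r(W, W)), false),  h(h(empty, 3), true) = W.
Decompose r/2: N = r(r(false, false), r(W, W)),  false = false.
Bind N := r(r(false, false), r(W, W)); no other remaining equation mentions N. Substituting into the earlier binding gives U := h(r(r(false, false), r(W, W)), r(r(false, false), r(W, W))).
Delete trivial equation false = false.
Bind W := h(h(empty, 3), true). Substituting into the earlier bindings gives U := h(r(r(false, false), r(h(h(empty, 3), true), h(h(empty, 3), true))), r(r(false, false), r(h(h(empty, 3), true), h(h(empty, 3), true)))), B := r(r(false, false), r(h(h(empty, 3), true), h(h(empty, 3), true))), N := r(r(false, false), r(h(h(empty, 3), true), h(h(empty, 3), true))).
MGU = { U := h(r(r(false, false), r(h(h(empty, 3), true), h(h(empty, 3), true))), r(r(false, false), r(h(h(empty, 3), true), h(h(empty, 3), true)))), B := r(r(false, false), r(h(h(empty, 3), true), h(h(empty, 3), true))), N := r(r(false, false), r(h(h(empty, 3), true), h(h(empty, 3), true))), W := h(h(empty, 3), true) }, so W := h(h(empty, 3), true).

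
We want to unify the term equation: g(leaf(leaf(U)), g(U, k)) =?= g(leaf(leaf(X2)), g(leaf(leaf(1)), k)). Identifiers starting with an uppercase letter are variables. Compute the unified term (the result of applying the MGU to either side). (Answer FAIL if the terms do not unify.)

Decompose g/2: leaf(leaf(U)) =?= leaf(leaf(X2)),  g(U, k) =?= g(leaf(leaf(1)), k).
Decompose leaf/1: leaf(U) =?= leaf(X2).
Decompose leaf/1: U =?= X2.
Bind U := X2; substituting into the remaining equation gives: g(X2, k) =?= g(leaf(leaf(1)), k).
Decompose g/2: X2 =?= leaf(leaf(1)),  k =?= k.
Bind X2 := leaf(leaf(1)); no other remaining equation mentions X2. Substituting into the earlier binding gives U := leaf(leaf(1)).
Delete trivial equation k =?= k.
Applying the MGU to either side gives g(leaf(leaf(leaf(leaf(1)))), g(leaf(leaf(1)), k)).

g(leaf(leaf(leaf(leaf(1)))), g(leaf(leaf(1)), k))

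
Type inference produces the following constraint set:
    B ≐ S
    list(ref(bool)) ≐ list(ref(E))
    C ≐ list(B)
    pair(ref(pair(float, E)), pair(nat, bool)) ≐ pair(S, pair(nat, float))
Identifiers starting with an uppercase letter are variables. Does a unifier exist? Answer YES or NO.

NO

Bind B := S; substituting into the one remaining equation that mentions B gives: C ≐ list(S).
Decompose list/1: ref(bool) ≐ ref(E).
Decompose ref/1: bool ≐ E.
Bind E := bool; substituting into the one remaining equation that mentions E gives: pair(ref(pair(float, bool)), pair(nat, bool)) ≐ pair(S, pair(nat, float)).
Bind C := list(S); no other remaining equation mentions C.
Decompose pair/2: ref(pair(float, bool)) ≐ S,  pair(nat, bool) ≐ pair(nat, float).
Bind S := ref(pair(float, bool)); no other remaining equation mentions S. Substituting into the earlier bindings gives B := ref(pair(float, bool)), C := list(ref(pair(float, bool))).
Decompose pair/2: nat ≐ nat,  bool ≐ float.
Delete trivial equation nat ≐ nat.
Clash: constants bool and float differ; no unifier exists.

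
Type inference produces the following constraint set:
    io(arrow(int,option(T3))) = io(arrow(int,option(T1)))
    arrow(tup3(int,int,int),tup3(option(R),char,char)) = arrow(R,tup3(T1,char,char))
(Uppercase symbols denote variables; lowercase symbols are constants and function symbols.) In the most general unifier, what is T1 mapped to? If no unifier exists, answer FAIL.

option(tup3(int,int,int))

Decompose io/1: arrow(int,option(T3)) = arrow(int,option(T1)).
Decompose arrow/2: int = int,  option(T3) = option(T1).
Delete trivial equation int = int.
Decompose option/1: T3 = T1.
Bind T3 := T1; no other remaining equation mentions T3.
Decompose arrow/2: tup3(int,int,int) = R,  tup3(option(R),char,char) = tup3(T1,char,char).
Bind R := tup3(int,int,int); substituting into the remaining equation gives: tup3(option(tup3(int,int,int)),char,char) = tup3(T1,char,char).
Decompose tup3/3: option(tup3(int,int,int)) = T1,  char = char,  char = char.
Bind T1 := option(tup3(int,int,int)); no other remaining equation mentions T1. Substituting into the earlier binding gives T3 := option(tup3(int,int,int)).
Delete trivial equation char = char.
Delete trivial equation char = char.
MGU = { T3 ↦ option(tup3(int,int,int)), R ↦ tup3(int,int,int), T1 ↦ option(tup3(int,int,int)) }, so T1 ↦ option(tup3(int,int,int)).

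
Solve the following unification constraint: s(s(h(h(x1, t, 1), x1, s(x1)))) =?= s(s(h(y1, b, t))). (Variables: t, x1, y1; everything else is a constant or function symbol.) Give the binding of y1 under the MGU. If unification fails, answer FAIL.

h(b, s(b), 1)

Decompose s/1: s(h(h(x1, t, 1), x1, s(x1))) =?= s(h(y1, b, t)).
Decompose s/1: h(h(x1, t, 1), x1, s(x1)) =?= h(y1, b, t).
Decompose h/3: h(x1, t, 1) =?= y1,  x1 =?= b,  s(x1) =?= t.
Bind y1 := h(x1, t, 1); no other remaining equation mentions y1.
Bind x1 := b; substituting into the remaining equation gives: s(b) =?= t. Substituting into the earlier binding gives y1 := h(b, t, 1).
Bind t := s(b). Substituting into the earlier binding gives y1 := h(b, s(b), 1).
MGU = { y1 := h(b, s(b), 1), x1 := b, t := s(b) }, so y1 := h(b, s(b), 1).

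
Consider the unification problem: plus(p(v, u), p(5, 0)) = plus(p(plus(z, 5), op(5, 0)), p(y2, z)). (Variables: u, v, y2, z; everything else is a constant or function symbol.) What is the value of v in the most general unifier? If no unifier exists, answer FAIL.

plus(0, 5)

Decompose plus/2: p(v, u) = p(plus(z, 5), op(5, 0)),  p(5, 0) = p(y2, z).
Decompose p/2: v = plus(z, 5),  u = op(5, 0).
Bind v := plus(z, 5); no other remaining equation mentions v.
Bind u := op(5, 0); no other remaining equation mentions u.
Decompose p/2: 5 = y2,  0 = z.
Bind y2 := 5; no other remaining equation mentions y2.
Bind z := 0. Substituting into the earlier binding gives v := plus(0, 5).
MGU = { v ↦ plus(0, 5), u ↦ op(5, 0), y2 ↦ 5, z ↦ 0 }, so v ↦ plus(0, 5).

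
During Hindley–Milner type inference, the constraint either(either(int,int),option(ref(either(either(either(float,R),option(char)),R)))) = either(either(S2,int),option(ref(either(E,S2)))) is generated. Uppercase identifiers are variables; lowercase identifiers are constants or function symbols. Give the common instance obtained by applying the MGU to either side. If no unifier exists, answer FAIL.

either(either(int,int),option(ref(either(either(either(float,int),option(char)),int))))

Decompose either/2: either(int,int) = either(S2,int),  option(ref(either(either(either(float,R),option(char)),R))) = option(ref(either(E,S2))).
Decompose either/2: int = S2,  int = int.
Bind S2 := int; substituting into the one remaining equation that mentions S2 gives: option(ref(either(either(either(float,R),option(char)),R))) = option(ref(either(E,int))).
Delete trivial equation int = int.
Decompose option/1: ref(either(either(either(float,R),option(char)),R)) = ref(either(E,int)).
Decompose ref/1: either(either(either(float,R),option(char)),R) = either(E,int).
Decompose either/2: either(either(float,R),option(char)) = E,  R = int.
Bind E := either(either(float,R),option(char)); no other remaining equation mentions E.
Bind R := int. Substituting into the earlier binding gives E := either(either(float,int),option(char)).
Applying the MGU to either side gives either(either(int,int),option(ref(either(either(either(float,int),option(char)),int)))).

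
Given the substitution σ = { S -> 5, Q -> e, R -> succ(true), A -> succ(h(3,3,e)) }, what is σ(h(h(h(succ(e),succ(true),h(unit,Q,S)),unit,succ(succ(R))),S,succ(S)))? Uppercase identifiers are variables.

h(h(h(succ(e),succ(true),h(unit,e,5)),unit,succ(succ(succ(true)))),5,succ(5))

Replace each occurrence of S with 5.
Replace each occurrence of Q with e.
Replace each occurrence of R with succ(true).
Result: h(h(h(succ(e),succ(true),h(unit,e,5)),unit,succ(succ(succ(true)))),5,succ(5)).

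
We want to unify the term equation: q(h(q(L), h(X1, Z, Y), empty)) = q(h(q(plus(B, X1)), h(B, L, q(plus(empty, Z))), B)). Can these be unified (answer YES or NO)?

YES

Decompose q/1: h(q(L), h(X1, Z, Y), empty) = h(q(plus(B, X1)), h(B, L, q(plus(empty, Z))), B).
Decompose h/3: q(L) = q(plus(B, X1)),  h(X1, Z, Y) = h(B, L, q(plus(empty, Z))),  empty = B.
Decompose q/1: L = plus(B, X1).
Bind L := plus(B, X1); substituting into the one remaining equation that mentions L gives: h(X1, Z, Y) = h(B, plus(B, X1), q(plus(empty, Z))).
Decompose h/3: X1 = B,  Z = plus(B, X1),  Y = q(plus(empty, Z)).
Bind X1 := B; substituting into the one remaining equation that mentions X1 gives: Z = plus(B, B). Substituting into the earlier binding gives L := plus(B, B).
Bind Z := plus(B, B); substituting into the one remaining equation that mentions Z gives: Y = q(plus(empty, plus(B, B))).
Bind Y := q(plus(empty, plus(B, B))); no other remaining equation mentions Y.
Bind B := empty. Substituting into the earlier bindings gives L := plus(empty, empty), X1 := empty, Z := plus(empty, empty), Y := q(plus(empty, plus(empty, empty))).
No equations remain and no clash or occurs-check failure arose, so a unifier exists.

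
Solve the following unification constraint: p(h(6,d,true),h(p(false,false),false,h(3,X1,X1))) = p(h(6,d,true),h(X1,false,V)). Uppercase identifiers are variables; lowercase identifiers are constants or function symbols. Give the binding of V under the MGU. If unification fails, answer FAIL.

Decompose p/2: h(6,d,true) = h(6,d,true),  h(p(false,false),false,h(3,X1,X1)) = h(X1,false,V).
Delete trivial equation h(6,d,true) = h(6,d,true).
Decompose h/3: p(false,false) = X1,  false = false,  h(3,X1,X1) = V.
Bind X1 := p(false,false); substituting into the one remaining equation that mentions X1 gives: h(3,p(false,false),p(false,false)) = V.
Delete trivial equation false = false.
Bind V := h(3,p(false,false),p(false,false)).
MGU = { X1 -> p(false,false), V -> h(3,p(false,false),p(false,false)) }, so V -> h(3,p(false,false),p(false,false)).

h(3,p(false,false),p(false,false))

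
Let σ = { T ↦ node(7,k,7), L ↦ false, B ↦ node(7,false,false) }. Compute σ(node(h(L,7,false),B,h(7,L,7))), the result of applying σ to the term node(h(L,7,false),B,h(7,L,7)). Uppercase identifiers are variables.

Replace each occurrence of L with false.
Replace each occurrence of B with node(7,false,false).
Result: node(h(false,7,false),node(7,false,false),h(7,false,7)).

node(h(false,7,false),node(7,false,false),h(7,false,7))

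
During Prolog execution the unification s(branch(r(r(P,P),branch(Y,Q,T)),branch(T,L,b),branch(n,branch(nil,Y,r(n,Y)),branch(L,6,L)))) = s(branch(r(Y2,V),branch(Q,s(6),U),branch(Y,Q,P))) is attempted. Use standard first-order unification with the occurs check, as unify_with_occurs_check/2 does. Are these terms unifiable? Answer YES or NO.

YES

Decompose s/1: branch(r(r(P,P),branch(Y,Q,T)),branch(T,L,b),branch(n,branch(nil,Y,r(n,Y)),branch(L,6,L))) = branch(r(Y2,V),branch(Q,s(6),U),branch(Y,Q,P)).
Decompose branch/3: r(r(P,P),branch(Y,Q,T)) = r(Y2,V),  branch(T,L,b) = branch(Q,s(6),U),  branch(n,branch(nil,Y,r(n,Y)),branch(L,6,L)) = branch(Y,Q,P).
Decompose r/2: r(P,P) = Y2,  branch(Y,Q,T) = V.
Bind Y2 := r(P,P); no other remaining equation mentions Y2.
Bind V := branch(Y,Q,T); no other remaining equation mentions V.
Decompose branch/3: T = Q,  L = s(6),  b = U.
Bind T := Q; no other remaining equation mentions T. Substituting into the earlier binding gives V := branch(Y,Q,Q).
Bind L := s(6); substituting into the one remaining equation that mentions L gives: branch(n,branch(nil,Y,r(n,Y)),branch(s(6),6,s(6))) = branch(Y,Q,P).
Bind U := b; no other remaining equation mentions U.
Decompose branch/3: n = Y,  branch(nil,Y,r(n,Y)) = Q,  branch(s(6),6,s(6)) = P.
Bind Y := n; substituting into the one remaining equation that mentions Y gives: branch(nil,n,r(n,n)) = Q. Substituting into the earlier binding gives V := branch(n,Q,Q).
Bind Q := branch(nil,n,r(n,n)); no other remaining equation mentions Q. Substituting into the earlier bindings gives V := branch(n,branch(nil,n,r(n,n)),branch(nil,n,r(n,n))), T := branch(nil,n,r(n,n)).
Bind P := branch(s(6),6,s(6)). Substituting into the earlier binding gives Y2 := r(branch(s(6),6,s(6)),branch(s(6),6,s(6))).
No equations remain and no clash or occurs-check failure arose, so a unifier exists.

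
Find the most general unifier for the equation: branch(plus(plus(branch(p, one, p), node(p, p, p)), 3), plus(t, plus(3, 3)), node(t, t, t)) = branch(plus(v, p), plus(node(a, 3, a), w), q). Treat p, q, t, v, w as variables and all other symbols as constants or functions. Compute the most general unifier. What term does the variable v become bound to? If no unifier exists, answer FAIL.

plus(branch(3, one, 3), node(3, 3, 3))

Decompose branch/3: plus(plus(branch(p, one, p), node(p, p, p)), 3) = plus(v, p),  plus(t, plus(3, 3)) = plus(node(a, 3, a), w),  node(t, t, t) = q.
Decompose plus/2: plus(branch(p, one, p), node(p, p, p)) = v,  3 = p.
Bind v := plus(branch(p, one, p), node(p, p, p)); no other remaining equation mentions v.
Bind p := 3; no other remaining equation mentions p. Substituting into the earlier binding gives v := plus(branch(3, one, 3), node(3, 3, 3)).
Decompose plus/2: t = node(a, 3, a),  plus(3, 3) = w.
Bind t := node(a, 3, a); substituting into the one remaining equation that mentions t gives: node(node(a, 3, a), node(a, 3, a), node(a, 3, a)) = q.
Bind w := plus(3, 3); no other remaining equation mentions w.
Bind q := node(node(a, 3, a), node(a, 3, a), node(a, 3, a)).
MGU = { v -> plus(branch(3, one, 3), node(3, 3, 3)), p -> 3, t -> node(a, 3, a), w -> plus(3, 3), q -> node(node(a, 3, a), node(a, 3, a), node(a, 3, a)) }, so v -> plus(branch(3, one, 3), node(3, 3, 3)).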